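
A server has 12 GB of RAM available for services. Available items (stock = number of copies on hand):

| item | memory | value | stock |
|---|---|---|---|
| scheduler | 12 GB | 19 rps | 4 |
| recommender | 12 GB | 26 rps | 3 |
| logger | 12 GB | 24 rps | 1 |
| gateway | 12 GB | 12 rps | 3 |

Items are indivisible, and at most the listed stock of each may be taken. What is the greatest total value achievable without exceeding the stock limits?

26 rps

Top feasible selections:
- 1×recommender: memory 12, value 26
- 1×logger: memory 12, value 24
Best: 26 rps.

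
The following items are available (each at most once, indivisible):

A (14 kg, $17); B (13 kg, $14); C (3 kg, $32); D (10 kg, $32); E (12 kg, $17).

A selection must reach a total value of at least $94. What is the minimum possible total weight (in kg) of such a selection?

38

Subsets with value ≥ 94, sorted by total weight:
- B+C+D+E: weight 38, value 95
- A+C+D+E: weight 39, value 98
- A+B+C+D: weight 40, value 95
- A+B+C+D+E: weight 52, value 112
Minimum weight: 38 kg.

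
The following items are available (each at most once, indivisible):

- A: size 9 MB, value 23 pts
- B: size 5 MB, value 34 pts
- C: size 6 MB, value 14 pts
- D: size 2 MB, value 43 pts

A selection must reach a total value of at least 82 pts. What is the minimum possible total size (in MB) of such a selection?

13

Subsets with value ≥ 82, sorted by total size:
- B+C+D: size 13, value 91
- A+B+D: size 16, value 100
- A+B+C+D: size 22, value 114
Minimum size: 13 MB.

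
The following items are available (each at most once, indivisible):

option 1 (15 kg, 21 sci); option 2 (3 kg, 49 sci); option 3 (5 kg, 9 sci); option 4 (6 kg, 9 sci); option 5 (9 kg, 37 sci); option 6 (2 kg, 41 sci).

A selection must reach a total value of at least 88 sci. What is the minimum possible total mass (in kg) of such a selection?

Subsets with value ≥ 88, sorted by total mass:
- option 2+option 6: mass 5, value 90
- option 2+option 3+option 6: mass 10, value 99
- option 2+option 4+option 6: mass 11, value 99
- option 2+option 5+option 6: mass 14, value 127
Minimum mass: 5 kg.

5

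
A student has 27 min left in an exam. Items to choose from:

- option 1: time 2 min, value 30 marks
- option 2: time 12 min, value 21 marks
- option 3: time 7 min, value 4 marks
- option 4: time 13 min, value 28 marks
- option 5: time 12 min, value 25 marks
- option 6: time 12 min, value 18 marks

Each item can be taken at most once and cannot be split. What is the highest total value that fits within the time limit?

83 marks

Check high-value combinations within 27 min:
- option 1+option 4+option 5: time 2+13+12=27, value 30+28+25=83
- option 1+option 2+option 4: time 2+12+13=27, value 30+21+28=79
- option 1+option 2+option 5: time 2+12+12=26, value 30+21+25=76
- option 1+option 4+option 6: time 2+13+12=27, value 30+28+18=76
Best: 83 marks.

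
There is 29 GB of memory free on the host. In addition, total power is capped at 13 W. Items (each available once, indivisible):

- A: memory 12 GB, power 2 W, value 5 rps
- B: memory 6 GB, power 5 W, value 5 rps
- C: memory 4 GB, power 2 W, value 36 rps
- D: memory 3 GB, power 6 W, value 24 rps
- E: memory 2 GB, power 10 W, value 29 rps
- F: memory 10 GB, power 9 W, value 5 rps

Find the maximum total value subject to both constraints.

Feasible sets respecting both limits:
- A+C+D: memory 19, power 10, value 65
- B+C+D: memory 13, power 13, value 65
- C+E: memory 6, power 12, value 65
- C+D: memory 7, power 8, value 60
Best: 65 rps.

65 rps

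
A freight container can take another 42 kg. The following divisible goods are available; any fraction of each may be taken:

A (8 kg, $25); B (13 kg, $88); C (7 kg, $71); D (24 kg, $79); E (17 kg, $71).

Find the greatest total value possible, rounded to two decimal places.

246.46

Take in order of value per unit:
- C (71/7 per unit): all 7 → value 71, running total 71.00
- B (88/13 per unit): all 13 → value 88, running total 159.00
- E (71/17 per unit): all 17 → value 71, running total 230.00
- D (79/24 per unit): 5 of 24 → value 5×79/24 = 16.4583, running total 246.46
Total 246.46.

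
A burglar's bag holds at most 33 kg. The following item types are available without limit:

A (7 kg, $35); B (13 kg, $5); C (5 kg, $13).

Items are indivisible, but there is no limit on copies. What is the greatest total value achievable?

$153

Best value-per-unit is A at 35/7; filling with it alone gives 4×35 = 140.
Optimal mix: 4×A + 1×C → weight 33, value 153.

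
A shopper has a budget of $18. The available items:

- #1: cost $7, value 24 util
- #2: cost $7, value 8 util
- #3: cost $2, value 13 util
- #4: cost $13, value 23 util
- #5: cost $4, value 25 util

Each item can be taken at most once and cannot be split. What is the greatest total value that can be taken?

62 util

Check high-value combinations within $18:
- #1+#3+#5: cost 7+2+4=13, value 24+13+25=62
- #1+#2+#5: cost 7+7+4=18, value 24+8+25=57
- #1+#5: cost 7+4=11, value 24+25=49
- #4+#5: cost 13+4=17, value 23+25=48
Best: 62 util.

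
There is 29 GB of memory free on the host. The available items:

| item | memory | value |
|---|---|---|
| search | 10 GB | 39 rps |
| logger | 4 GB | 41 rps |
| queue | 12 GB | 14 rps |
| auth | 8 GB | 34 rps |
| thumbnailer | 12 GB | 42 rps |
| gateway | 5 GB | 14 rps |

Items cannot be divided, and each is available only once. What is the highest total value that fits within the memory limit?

131 rps

This is a 0/1 knapsack; check combinations near the capacity.
- logger+auth+thumbnailer+gateway: memory 4+8+12+5=29, value 41+34+42+14=131
- search+logger+auth+gateway: memory 10+4+8+5=27, value 39+41+34+14=128
- search+logger+thumbnailer: memory 10+4+12=26, value 39+41+42=122
- logger+auth+thumbnailer: memory 4+8+12=24, value 41+34+42=117
- search+logger+auth: memory 10+4+8=22, value 39+41+34=114
Best: 131 rps.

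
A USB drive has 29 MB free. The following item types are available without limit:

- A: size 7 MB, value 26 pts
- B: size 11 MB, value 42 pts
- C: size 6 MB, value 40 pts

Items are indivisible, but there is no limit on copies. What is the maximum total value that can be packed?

Best value-per-unit is C at 40/6; filling with it alone gives 4×40 = 160.
Optimal mix: 1×B + 3×C → size 29, value 162.

162 pts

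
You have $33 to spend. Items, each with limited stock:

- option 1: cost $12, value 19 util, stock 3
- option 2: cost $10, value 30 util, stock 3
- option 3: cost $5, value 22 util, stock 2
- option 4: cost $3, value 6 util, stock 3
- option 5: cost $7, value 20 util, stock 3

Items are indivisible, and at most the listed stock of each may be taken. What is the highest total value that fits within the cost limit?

110 util

Best selections within cost 33 and stock limits:
- 2×option 2 + 2×option 3 + 1×option 4: cost 33, value 110
- 1×option 2 + 2×option 3 + 2×option 4 + 1×option 5: cost 33, value 106
- 2×option 2 + 2×option 3: cost 30, value 104
- 2×option 3 + 3×option 5: cost 31, value 104
Best: 110 util.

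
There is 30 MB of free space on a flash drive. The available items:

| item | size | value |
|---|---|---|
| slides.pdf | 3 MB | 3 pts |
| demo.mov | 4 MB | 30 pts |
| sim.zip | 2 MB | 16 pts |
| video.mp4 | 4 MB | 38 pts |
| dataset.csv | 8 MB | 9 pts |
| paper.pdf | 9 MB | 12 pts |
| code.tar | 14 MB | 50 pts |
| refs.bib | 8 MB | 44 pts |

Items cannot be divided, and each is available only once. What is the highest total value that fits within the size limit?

162 pts

Check high-value combinations within 30 MB:
- demo.mov+video.mp4+code.tar+refs.bib: size 4+4+14+8=30, value 30+38+50+44=162
- sim.zip+video.mp4+code.tar+refs.bib: size 2+4+14+8=28, value 16+38+50+44=148
- slides.pdf+demo.mov+sim.zip+video.mp4+paper.pdf+refs.bib: size 3+4+2+4+9+8=30, value 3+30+16+38+12+44=143
- demo.mov+sim.zip+video.mp4+paper.pdf+refs.bib: size 4+2+4+9+8=27, value 30+16+38+12+44=140
- demo.mov+sim.zip+code.tar+refs.bib: size 4+2+14+8=28, value 30+16+50+44=140
Best: 162 pts.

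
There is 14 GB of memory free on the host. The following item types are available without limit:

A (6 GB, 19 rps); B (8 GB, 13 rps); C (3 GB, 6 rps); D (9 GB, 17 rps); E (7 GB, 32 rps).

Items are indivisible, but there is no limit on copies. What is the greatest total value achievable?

Best value-per-unit is E at 32/7, and filling with it alone uses memory 2×7=14. No mix of the others beats 2×32 = 64.

64 rps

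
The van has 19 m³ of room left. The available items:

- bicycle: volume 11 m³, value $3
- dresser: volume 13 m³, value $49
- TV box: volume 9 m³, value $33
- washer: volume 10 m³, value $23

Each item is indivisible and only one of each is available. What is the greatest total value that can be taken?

Check high-value combinations within 19 m³:
- TV box+washer: volume 9+10=19, value 33+23=56
- dresser: volume 13, value 49
- TV box: volume 9, value 33
Best: $56.

$56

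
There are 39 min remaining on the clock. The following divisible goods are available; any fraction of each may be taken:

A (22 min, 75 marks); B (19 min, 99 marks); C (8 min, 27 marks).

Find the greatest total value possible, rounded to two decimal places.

Take in order of value per unit:
- B (99/19 per unit): all 19 → value 99, running total 99.00
- A (75/22 per unit): 20 of 22 → value 20×75/22 = 68.1818, running total 167.18
Total 167.18.

167.18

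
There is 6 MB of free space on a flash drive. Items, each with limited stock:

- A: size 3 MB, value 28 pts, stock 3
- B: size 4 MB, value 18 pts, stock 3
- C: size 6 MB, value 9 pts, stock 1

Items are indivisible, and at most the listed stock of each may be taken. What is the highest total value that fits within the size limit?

56 pts

Top feasible selections:
- 2×A: size 6, value 56
- 1×A: size 3, value 28
Best: 56 pts.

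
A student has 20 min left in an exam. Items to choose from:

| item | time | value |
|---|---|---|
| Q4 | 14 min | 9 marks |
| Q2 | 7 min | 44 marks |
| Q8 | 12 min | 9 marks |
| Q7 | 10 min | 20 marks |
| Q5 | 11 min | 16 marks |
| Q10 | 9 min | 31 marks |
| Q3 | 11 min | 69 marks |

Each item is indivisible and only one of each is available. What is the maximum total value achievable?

This is a 0/1 knapsack; check combinations near the capacity.
- Q2+Q3: time 7+11=18, value 44+69=113
- Q10+Q3: time 9+11=20, value 31+69=100
- Q2+Q10: time 7+9=16, value 44+31=75
Best: 113 marks.

113 marks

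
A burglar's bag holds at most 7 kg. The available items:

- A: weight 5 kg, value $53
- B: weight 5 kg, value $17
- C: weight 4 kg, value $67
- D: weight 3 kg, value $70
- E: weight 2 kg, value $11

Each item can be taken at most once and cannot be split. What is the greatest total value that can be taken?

Check high-value combinations within 7 kg:
- C+D: weight 4+3=7, value 67+70=137
- D+E: weight 3+2=5, value 70+11=81
- C+E: weight 4+2=6, value 67+11=78
- D: weight 3, value 70
- C: weight 4, value 67
Best: $137.

$137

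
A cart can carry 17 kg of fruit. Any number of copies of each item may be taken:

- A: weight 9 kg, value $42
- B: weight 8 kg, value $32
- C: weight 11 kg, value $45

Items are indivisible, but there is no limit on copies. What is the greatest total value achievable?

Best value-per-unit is A at 42/9; filling with it alone gives 1×42 = 42.
Optimal mix: 1×A + 1×B → weight 17, value 74.

$74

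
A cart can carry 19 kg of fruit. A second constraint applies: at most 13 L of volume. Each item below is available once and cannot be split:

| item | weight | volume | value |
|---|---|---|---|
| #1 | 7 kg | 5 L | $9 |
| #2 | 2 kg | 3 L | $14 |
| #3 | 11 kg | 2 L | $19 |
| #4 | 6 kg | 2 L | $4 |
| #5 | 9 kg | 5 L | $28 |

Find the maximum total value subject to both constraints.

Feasible sets respecting both limits:
- #1+#2+#5: weight 18, volume 13, value 51
- #2+#4+#5: weight 17, volume 10, value 46
- #2+#5: weight 11, volume 8, value 42
- #2+#3+#4: weight 19, volume 7, value 37
Best: $51.

$51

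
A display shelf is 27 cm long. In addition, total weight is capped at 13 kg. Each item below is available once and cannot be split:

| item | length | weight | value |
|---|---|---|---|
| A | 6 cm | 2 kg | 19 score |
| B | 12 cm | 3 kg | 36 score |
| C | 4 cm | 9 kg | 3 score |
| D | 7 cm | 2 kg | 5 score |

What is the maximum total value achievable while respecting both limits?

Feasible sets respecting both limits:
- A+B+D: length 25, weight 7, value 60
- A+B: length 18, weight 5, value 55
- B+D: length 19, weight 5, value 41
- B+C: length 16, weight 12, value 39
Best: 60 score.

60 score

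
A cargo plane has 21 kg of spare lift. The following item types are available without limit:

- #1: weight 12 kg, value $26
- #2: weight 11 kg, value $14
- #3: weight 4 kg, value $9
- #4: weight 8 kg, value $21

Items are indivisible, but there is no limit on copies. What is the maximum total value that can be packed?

$51

Best value-per-unit is #4 at 21/8; filling with it alone gives 2×21 = 42.
Optimal mix: 1×#3 + 2×#4 → weight 20, value 51.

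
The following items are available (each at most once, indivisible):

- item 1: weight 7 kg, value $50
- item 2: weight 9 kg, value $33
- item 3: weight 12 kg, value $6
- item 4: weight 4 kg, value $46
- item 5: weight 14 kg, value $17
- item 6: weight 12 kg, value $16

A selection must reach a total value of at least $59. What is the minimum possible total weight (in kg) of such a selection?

11

Subsets with value ≥ 59, sorted by total weight:
- item 1+item 4: weight 11, value 96
- item 2+item 4: weight 13, value 79
Minimum weight: 11 kg.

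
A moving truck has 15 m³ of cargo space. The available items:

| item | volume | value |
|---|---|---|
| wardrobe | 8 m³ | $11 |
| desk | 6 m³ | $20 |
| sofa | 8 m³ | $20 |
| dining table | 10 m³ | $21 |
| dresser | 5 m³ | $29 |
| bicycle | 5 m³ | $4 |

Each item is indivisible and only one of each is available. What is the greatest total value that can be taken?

Check high-value combinations within 15 m³:
- dining table+dresser: volume 10+5=15, value 21+29=50
- desk+dresser: volume 6+5=11, value 20+29=49
- sofa+dresser: volume 8+5=13, value 20+29=49
Best: $50.

$50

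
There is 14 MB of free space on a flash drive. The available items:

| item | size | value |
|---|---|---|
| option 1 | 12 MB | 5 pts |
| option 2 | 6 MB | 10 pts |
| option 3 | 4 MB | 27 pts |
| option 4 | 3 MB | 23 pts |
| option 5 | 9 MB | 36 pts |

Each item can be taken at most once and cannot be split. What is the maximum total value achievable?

Check high-value combinations within 14 MB:
- option 3+option 5: size 4+9=13, value 27+36=63
- option 2+option 3+option 4: size 6+4+3=13, value 10+27+23=60
- option 4+option 5: size 3+9=12, value 23+36=59
- option 3+option 4: size 4+3=7, value 27+23=50
Best: 63 pts.

63 pts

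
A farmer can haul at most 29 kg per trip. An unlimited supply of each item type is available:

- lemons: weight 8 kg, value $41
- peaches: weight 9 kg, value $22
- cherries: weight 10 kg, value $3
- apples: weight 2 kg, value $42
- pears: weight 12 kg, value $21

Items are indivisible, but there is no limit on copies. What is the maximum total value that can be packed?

Best value-per-unit is apples at 42/2, and filling with it alone uses weight 14×2=28. No mix of the others beats 14×42 = 588.

$588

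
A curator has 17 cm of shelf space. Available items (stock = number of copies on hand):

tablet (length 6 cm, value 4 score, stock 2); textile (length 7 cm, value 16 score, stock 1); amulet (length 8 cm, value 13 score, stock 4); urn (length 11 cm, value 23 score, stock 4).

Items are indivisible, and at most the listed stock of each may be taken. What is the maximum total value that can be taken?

29 score

Best selections within length 17 and stock limits:
- 1×textile + 1×amulet: length 15, value 29
- 1×tablet + 1×urn: length 17, value 27
- 2×amulet: length 16, value 26
- 1×urn: length 11, value 23
Best: 29 score.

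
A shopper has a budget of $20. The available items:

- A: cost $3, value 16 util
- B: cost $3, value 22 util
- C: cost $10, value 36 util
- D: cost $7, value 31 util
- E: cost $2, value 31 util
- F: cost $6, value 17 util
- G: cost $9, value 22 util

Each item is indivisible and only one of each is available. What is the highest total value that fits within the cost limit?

Check high-value combinations within $20:
- A+B+C+E: cost 3+3+10+2=18, value 16+22+36+31=105
- B+D+E+F: cost 3+7+2+6=18, value 22+31+31+17=101
- A+B+D+E: cost 3+3+7+2=15, value 16+22+31+31=100
- C+D+E: cost 10+7+2=19, value 36+31+31=98
- A+D+E+F: cost 3+7+2+6=18, value 16+31+31+17=95
Best: 105 util.

105 util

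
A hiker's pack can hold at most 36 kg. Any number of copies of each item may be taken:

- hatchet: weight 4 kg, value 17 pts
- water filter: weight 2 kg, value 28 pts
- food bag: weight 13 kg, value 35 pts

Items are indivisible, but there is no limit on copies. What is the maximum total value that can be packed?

Best value-per-unit is water filter at 28/2, and filling with it alone uses weight 18×2=36. No mix of the others beats 18×28 = 504.

504 pts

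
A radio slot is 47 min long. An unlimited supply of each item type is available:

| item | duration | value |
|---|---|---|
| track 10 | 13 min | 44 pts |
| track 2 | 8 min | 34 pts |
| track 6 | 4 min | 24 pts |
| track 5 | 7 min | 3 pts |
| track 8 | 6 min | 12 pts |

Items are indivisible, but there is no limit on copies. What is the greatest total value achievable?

Best value-per-unit is track 6 at 24/4, and filling with it alone uses duration 11×4=44. No mix of the others beats 11×24 = 264.

264 pts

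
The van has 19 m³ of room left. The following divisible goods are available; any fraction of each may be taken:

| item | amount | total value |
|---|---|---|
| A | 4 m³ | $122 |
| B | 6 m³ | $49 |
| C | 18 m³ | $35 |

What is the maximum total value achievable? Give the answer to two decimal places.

Take in order of value per unit:
- A (122/4 per unit): all 4 → value 122, running total 122.00
- B (49/6 per unit): all 6 → value 49, running total 171.00
- C (35/18 per unit): 9 of 18 → value 9×35/18 = 17.5000, running total 188.50
Total 188.50.

188.50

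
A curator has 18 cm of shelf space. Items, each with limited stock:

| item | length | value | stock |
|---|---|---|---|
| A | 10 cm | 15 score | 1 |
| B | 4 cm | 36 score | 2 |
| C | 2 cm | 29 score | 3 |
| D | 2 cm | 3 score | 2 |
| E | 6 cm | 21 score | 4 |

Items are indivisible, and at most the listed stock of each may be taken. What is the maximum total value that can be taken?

Top feasible selections:
- 2×B + 3×C + 2×D: length 18, value 165
- 2×B + 3×C + 1×D: length 16, value 162
- 2×B + 3×C: length 14, value 159
- 2×B + 2×C + 1×E: length 18, value 151
Best: 165 score.

165 score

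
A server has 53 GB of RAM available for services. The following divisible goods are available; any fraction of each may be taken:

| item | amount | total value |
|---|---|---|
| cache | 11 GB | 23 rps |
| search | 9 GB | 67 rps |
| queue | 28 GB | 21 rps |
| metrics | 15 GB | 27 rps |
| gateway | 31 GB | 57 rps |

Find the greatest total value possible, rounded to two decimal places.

150.60

Take in order of value per unit:
- search (67/9 per unit): all 9 → value 67, running total 67.00
- cache (23/11 per unit): all 11 → value 23, running total 90.00
- gateway (57/31 per unit): all 31 → value 57, running total 147.00
- metrics (27/15 per unit): 2 of 15 → value 2×27/15 = 3.6000, running total 150.60
Total 150.60.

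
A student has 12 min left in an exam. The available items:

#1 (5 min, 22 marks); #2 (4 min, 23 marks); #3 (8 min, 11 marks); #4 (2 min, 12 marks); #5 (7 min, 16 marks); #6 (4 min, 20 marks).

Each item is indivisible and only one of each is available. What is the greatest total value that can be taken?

57 marks

Check high-value combinations within 12 min:
- #1+#2+#4: time 5+4+2=11, value 22+23+12=57
- #2+#4+#6: time 4+2+4=10, value 23+12+20=55
- #1+#4+#6: time 5+2+4=11, value 22+12+20=54
Best: 57 marks.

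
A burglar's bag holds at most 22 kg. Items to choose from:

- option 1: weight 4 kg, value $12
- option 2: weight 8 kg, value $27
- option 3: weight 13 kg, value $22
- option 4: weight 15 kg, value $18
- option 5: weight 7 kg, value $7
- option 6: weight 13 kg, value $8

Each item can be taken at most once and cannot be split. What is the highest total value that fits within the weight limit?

$49

This is a 0/1 knapsack; check combinations near the capacity.
- option 2+option 3: weight 8+13=21, value 27+22=49
- option 1+option 2+option 5: weight 4+8+7=19, value 12+27+7=46
- option 1+option 2: weight 4+8=12, value 12+27=39
Best: $49.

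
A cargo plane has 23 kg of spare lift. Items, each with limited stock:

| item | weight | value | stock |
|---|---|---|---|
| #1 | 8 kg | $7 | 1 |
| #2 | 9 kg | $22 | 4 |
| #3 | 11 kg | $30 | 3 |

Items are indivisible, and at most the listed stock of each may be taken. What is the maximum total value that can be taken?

Best selections within weight 23 and stock limits:
- 2×#3: weight 22, value 60
- 1×#2 + 1×#3: weight 20, value 52
Best: $60.

$60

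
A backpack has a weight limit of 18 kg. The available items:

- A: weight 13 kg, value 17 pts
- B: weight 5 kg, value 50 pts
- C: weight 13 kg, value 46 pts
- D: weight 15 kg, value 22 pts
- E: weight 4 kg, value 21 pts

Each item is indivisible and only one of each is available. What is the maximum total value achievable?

Check high-value combinations within 18 kg:
- B+C: weight 5+13=18, value 50+46=96
- B+E: weight 5+4=9, value 50+21=71
- C+E: weight 13+4=17, value 46+21=67
- A+B: weight 13+5=18, value 17+50=67
Best: 96 pts.

96 pts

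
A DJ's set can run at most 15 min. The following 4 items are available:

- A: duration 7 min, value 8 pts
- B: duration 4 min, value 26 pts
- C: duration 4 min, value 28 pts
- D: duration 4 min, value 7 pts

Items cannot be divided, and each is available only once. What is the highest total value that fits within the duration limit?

Check high-value combinations within 15 min:
- A+B+C: duration 7+4+4=15, value 8+26+28=62
- B+C+D: duration 4+4+4=12, value 26+28+7=61
- B+C: duration 4+4=8, value 26+28=54
- A+C+D: duration 7+4+4=15, value 8+28+7=43
- A+B+D: duration 7+4+4=15, value 8+26+7=41
Best: 62 pts.

62 pts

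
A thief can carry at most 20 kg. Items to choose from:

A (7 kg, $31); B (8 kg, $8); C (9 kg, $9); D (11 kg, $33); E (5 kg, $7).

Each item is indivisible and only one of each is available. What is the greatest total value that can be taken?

$64

Check high-value combinations within 20 kg:
- A+D: weight 7+11=18, value 31+33=64
- A+B+E: weight 7+8+5=20, value 31+8+7=46
- C+D: weight 9+11=20, value 9+33=42
- B+D: weight 8+11=19, value 8+33=41
- A+C: weight 7+9=16, value 31+9=40
Best: $64.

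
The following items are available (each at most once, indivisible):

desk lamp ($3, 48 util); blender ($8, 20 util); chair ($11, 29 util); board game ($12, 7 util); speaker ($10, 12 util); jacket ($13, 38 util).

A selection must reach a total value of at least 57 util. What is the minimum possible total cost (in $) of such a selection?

11

Subsets with value ≥ 57, sorted by total cost:
- desk lamp+blender: cost 11, value 68
- desk lamp+speaker: cost 13, value 60
Minimum cost: 11 $.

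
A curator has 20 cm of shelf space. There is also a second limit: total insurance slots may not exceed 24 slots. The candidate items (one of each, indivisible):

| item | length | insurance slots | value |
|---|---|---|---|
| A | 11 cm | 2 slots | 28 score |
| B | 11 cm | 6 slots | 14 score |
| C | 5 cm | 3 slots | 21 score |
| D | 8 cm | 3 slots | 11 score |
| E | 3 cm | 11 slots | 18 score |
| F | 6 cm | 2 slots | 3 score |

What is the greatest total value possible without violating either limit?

67 score

Feasible sets respecting both limits:
- A+C+E: length 19, insurance slots 16, value 67
- B+C+E: length 19, insurance slots 20, value 53
- C+D+E: length 16, insurance slots 17, value 50
Best: 67 score.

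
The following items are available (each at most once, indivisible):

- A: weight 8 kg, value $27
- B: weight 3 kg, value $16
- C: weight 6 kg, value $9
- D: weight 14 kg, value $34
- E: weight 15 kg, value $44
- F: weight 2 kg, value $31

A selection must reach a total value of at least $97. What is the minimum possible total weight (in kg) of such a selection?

25

Subsets with value ≥ 97, sorted by total weight:
- A+E+F: weight 25, value 102
- B+C+E+F: weight 26, value 100
- A+B+D+F: weight 27, value 108
Minimum weight: 25 kg.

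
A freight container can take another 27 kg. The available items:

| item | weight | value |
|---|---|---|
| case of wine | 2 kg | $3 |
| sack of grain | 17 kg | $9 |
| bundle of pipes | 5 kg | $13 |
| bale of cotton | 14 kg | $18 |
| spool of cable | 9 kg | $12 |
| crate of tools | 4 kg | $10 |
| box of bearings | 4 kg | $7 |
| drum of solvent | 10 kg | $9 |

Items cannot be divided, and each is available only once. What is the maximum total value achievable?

$48

This is a 0/1 knapsack; check combinations near the capacity.
- bundle of pipes+bale of cotton+crate of tools+box of bearings: weight 5+14+4+4=27, value 13+18+10+7=48
- case of wine+bundle of pipes+spool of cable+crate of tools+box of bearings: weight 2+5+9+4+4=24, value 3+13+12+10+7=45
- case of wine+bundle of pipes+bale of cotton+crate of tools: weight 2+5+14+4=25, value 3+13+18+10=44
- bundle of pipes+spool of cable+crate of tools+box of bearings: weight 5+9+4+4=22, value 13+12+10+7=42
Best: $48.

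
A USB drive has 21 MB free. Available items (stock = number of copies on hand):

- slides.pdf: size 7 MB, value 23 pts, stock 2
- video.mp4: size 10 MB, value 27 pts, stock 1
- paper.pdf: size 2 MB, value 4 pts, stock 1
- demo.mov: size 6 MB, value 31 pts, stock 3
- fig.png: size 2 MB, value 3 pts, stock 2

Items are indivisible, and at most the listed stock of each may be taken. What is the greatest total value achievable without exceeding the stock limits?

Best selections within size 21 and stock limits:
- 1×paper.pdf + 3×demo.mov: size 20, value 97
- 3×demo.mov + 1×fig.png: size 20, value 96
Best: 97 pts.

97 pts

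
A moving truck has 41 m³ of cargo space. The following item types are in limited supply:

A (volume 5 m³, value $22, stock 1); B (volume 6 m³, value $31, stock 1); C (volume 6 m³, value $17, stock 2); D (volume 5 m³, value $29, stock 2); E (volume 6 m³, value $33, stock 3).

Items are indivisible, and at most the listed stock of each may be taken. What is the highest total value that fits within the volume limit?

Top feasible selections:
- 1×A + 1×B + 2×D + 3×E: volume 39, value 210
- 1×B + 1×C + 2×D + 3×E: volume 40, value 205
- 1×A + 1×B + 1×C + 1×D + 3×E: volume 40, value 198
- 1×A + 1×C + 2×D + 3×E: volume 39, value 196
Best: $210.

$210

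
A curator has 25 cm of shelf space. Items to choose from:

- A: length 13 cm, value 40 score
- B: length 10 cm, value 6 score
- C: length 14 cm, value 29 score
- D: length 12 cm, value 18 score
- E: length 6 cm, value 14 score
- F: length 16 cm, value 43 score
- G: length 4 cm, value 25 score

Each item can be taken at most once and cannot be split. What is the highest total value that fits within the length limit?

79 score

Check high-value combinations within 25 cm:
- A+E+G: length 13+6+4=23, value 40+14+25=79
- F+G: length 16+4=20, value 43+25=68
- C+E+G: length 14+6+4=24, value 29+14+25=68
- A+G: length 13+4=17, value 40+25=65
Best: 79 score.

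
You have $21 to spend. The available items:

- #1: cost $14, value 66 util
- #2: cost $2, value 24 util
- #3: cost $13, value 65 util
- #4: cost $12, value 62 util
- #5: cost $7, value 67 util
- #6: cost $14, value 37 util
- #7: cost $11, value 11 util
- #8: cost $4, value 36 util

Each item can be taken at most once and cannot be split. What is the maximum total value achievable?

Check high-value combinations within $21:
- #2+#4+#5: cost 2+12+7=21, value 24+62+67=153
- #1+#5: cost 14+7=21, value 66+67=133
- #3+#5: cost 13+7=20, value 65+67=132
- #4+#5: cost 12+7=19, value 62+67=129
Best: 153 util.

153 util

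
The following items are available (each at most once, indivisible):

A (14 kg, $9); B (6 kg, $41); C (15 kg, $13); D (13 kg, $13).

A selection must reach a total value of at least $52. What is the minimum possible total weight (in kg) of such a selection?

19

Subsets with value ≥ 52, sorted by total weight:
- B+D: weight 19, value 54
- B+C: weight 21, value 54
Minimum weight: 19 kg.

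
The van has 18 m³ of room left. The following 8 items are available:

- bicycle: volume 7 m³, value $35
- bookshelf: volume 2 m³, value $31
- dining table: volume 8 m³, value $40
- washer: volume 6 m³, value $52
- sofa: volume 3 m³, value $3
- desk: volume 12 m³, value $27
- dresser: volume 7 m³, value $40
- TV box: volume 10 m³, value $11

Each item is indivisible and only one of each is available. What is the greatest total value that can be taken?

Check high-value combinations within 18 m³:
- bookshelf+washer+sofa+dresser: volume 2+6+3+7=18, value 31+52+3+40=126
- bookshelf+washer+dresser: volume 2+6+7=15, value 31+52+40=123
- bookshelf+dining table+washer: volume 2+8+6=16, value 31+40+52=123
- bicycle+bookshelf+washer+sofa: volume 7+2+6+3=18, value 35+31+52+3=121
- bicycle+bookshelf+washer: volume 7+2+6=15, value 35+31+52=118
Best: $126.

$126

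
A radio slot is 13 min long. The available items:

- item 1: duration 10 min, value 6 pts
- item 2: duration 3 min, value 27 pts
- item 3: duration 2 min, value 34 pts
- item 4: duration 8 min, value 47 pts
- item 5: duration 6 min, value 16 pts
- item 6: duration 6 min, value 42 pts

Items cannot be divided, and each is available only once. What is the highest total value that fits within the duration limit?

108 pts

This is a 0/1 knapsack; check combinations near the capacity.
- item 2+item 3+item 4: duration 3+2+8=13, value 27+34+47=108
- item 2+item 3+item 6: duration 3+2+6=11, value 27+34+42=103
- item 3+item 4: duration 2+8=10, value 34+47=81
Best: 108 pts.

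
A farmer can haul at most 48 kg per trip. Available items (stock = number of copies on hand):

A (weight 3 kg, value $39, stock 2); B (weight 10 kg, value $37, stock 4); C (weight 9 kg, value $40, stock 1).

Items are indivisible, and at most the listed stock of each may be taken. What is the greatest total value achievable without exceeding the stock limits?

$229

Top feasible selections:
- 2×A + 3×B + 1×C: weight 45, value 229
- 2×A + 4×B: weight 46, value 226
Best: $229.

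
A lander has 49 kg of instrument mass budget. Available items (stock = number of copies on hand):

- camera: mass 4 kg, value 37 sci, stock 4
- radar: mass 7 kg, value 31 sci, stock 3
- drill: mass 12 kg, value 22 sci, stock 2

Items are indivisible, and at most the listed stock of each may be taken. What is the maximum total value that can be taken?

Top feasible selections:
- 4×camera + 3×radar + 1×drill: mass 49, value 263
- 4×camera + 3×radar: mass 37, value 241
- 4×camera + 2×radar + 1×drill: mass 42, value 232
Best: 263 sci.

263 sci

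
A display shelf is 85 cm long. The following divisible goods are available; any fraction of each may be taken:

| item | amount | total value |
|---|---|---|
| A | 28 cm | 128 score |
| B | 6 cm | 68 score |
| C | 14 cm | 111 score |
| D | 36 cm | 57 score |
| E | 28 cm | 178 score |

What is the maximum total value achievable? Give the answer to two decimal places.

499.25

Take in order of value per unit:
- B (68/6 per unit): all 6 → value 68, running total 68.00
- C (111/14 per unit): all 14 → value 111, running total 179.00
- E (178/28 per unit): all 28 → value 178, running total 357.00
- A (128/28 per unit): all 28 → value 128, running total 485.00
- D (57/36 per unit): 9 of 36 → value 9×57/36 = 14.2500, running total 499.25
Total 499.25.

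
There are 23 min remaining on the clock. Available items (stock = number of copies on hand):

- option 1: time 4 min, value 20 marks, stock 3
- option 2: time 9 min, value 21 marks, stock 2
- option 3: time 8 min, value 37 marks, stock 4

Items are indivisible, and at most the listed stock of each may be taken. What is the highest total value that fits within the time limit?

97 marks

Top feasible selections:
- 3×option 1 + 1×option 3: time 20, value 97
- 1×option 1 + 2×option 3: time 20, value 94
Best: 97 marks.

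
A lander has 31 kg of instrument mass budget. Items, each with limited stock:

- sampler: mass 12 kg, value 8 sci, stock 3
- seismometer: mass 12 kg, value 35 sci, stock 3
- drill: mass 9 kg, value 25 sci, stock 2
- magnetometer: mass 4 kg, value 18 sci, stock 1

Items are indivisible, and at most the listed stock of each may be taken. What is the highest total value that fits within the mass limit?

88 sci

Best selections within mass 31 and stock limits:
- 2×seismometer + 1×magnetometer: mass 28, value 88
- 1×seismometer + 2×drill: mass 30, value 85
Best: 88 sci.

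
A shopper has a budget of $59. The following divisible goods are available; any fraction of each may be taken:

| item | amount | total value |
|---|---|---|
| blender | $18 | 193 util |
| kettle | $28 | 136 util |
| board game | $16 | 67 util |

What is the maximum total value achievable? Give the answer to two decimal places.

383.44

Take in order of value per unit:
- blender (193/18 per unit): all 18 → value 193, running total 193.00
- kettle (136/28 per unit): all 28 → value 136, running total 329.00
- board game (67/16 per unit): 13 of 16 → value 13×67/16 = 54.4375, running total 383.44
Total 383.44.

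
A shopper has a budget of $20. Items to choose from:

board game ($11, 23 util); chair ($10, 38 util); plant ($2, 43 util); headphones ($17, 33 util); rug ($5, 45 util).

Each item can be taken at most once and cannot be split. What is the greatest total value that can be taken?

Check high-value combinations within $20:
- chair+plant+rug: cost 10+2+5=17, value 38+43+45=126
- board game+plant+rug: cost 11+2+5=18, value 23+43+45=111
- plant+rug: cost 2+5=7, value 43+45=88
Best: 126 util.

126 util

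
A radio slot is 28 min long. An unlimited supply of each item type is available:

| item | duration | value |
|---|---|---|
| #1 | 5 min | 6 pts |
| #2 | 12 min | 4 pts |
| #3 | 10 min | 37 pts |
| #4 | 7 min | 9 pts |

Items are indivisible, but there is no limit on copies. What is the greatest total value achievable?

83 pts

Best value-per-unit is #3 at 37/10; filling with it alone gives 2×37 = 74.
Optimal mix: 2×#3 + 1×#4 → duration 27, value 83.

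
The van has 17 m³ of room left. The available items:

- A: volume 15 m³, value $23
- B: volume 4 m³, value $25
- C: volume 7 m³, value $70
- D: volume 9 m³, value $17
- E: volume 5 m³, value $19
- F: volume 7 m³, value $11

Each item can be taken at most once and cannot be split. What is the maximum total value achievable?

$114

Check high-value combinations within 17 m³:
- B+C+E: volume 4+7+5=16, value 25+70+19=114
- B+C: volume 4+7=11, value 25+70=95
- C+E: volume 7+5=12, value 70+19=89
- C+D: volume 7+9=16, value 70+17=87
- C+F: volume 7+7=14, value 70+11=81
Best: $114.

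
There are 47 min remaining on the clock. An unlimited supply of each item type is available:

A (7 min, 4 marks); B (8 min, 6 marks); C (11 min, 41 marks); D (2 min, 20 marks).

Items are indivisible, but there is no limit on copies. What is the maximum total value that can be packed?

Best value-per-unit is D at 20/2, and filling with it alone uses time 23×2=46. No mix of the others beats 23×20 = 460.

460 marks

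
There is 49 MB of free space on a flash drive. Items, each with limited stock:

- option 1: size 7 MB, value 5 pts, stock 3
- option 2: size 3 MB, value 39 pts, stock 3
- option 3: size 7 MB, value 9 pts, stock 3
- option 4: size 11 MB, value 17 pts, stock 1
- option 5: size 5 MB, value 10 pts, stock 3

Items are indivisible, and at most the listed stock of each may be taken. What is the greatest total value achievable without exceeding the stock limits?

182 pts

Top feasible selections:
- 3×option 2 + 2×option 3 + 1×option 4 + 3×option 5: size 49, value 182
- 1×option 1 + 3×option 2 + 1×option 3 + 1×option 4 + 3×option 5: size 49, value 178
- 3×option 2 + 3×option 3 + 3×option 5: size 45, value 174
Best: 182 pts.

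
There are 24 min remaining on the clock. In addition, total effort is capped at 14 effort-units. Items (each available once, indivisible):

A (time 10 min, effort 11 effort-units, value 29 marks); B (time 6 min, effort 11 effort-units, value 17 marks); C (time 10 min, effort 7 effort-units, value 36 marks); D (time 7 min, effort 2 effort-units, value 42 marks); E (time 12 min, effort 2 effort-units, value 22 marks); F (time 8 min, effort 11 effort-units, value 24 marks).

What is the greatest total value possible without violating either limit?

78 marks

Feasible sets respecting both limits:
- C+D: time 17, effort 9, value 78
- A+D: time 17, effort 13, value 71
- D+F: time 15, effort 13, value 66
- D+E: time 19, effort 4, value 64
Best: 78 marks.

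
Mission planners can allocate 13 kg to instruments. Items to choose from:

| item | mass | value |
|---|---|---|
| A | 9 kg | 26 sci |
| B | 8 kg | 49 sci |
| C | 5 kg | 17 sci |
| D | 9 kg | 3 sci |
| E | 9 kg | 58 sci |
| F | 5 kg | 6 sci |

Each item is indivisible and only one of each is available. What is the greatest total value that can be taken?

66 sci

Check high-value combinations within 13 kg:
- B+C: mass 8+5=13, value 49+17=66
- E: mass 9, value 58
- B+F: mass 8+5=13, value 49+6=55
- B: mass 8, value 49
Best: 66 sci.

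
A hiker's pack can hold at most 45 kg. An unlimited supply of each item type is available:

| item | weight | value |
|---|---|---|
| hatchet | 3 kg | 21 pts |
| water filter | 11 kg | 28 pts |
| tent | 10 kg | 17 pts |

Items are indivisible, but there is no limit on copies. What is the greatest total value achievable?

315 pts

Best value-per-unit is hatchet at 21/3, and filling with it alone uses weight 15×3=45. No mix of the others beats 15×21 = 315.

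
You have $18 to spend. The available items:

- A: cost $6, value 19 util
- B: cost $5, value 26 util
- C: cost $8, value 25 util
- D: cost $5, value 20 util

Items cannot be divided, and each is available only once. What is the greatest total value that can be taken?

71 util

This is a 0/1 knapsack; check combinations near the capacity.
- B+C+D: cost 5+8+5=18, value 26+25+20=71
- A+B+D: cost 6+5+5=16, value 19+26+20=65
- B+C: cost 5+8=13, value 26+25=51
- B+D: cost 5+5=10, value 26+20=46
Best: 71 util.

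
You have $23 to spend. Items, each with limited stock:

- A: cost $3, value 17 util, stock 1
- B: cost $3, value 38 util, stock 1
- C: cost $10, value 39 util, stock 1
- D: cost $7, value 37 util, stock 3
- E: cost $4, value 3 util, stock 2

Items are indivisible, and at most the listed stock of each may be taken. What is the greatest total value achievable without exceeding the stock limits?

131 util

Top feasible selections:
- 1×A + 1×B + 1×C + 1×D: cost 23, value 131
- 1×A + 1×B + 2×D: cost 20, value 129
- 1×B + 2×D + 1×E: cost 21, value 115
Best: 131 util.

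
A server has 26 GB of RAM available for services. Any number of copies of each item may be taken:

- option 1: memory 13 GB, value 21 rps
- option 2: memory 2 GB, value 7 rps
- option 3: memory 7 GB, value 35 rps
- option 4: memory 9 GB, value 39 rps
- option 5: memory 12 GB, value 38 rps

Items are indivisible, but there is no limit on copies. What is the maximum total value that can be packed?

119 rps

Best value-per-unit is option 3 at 35/7; filling with it alone gives 3×35 = 105.
Optimal mix: 2×option 2 + 3×option 3 → memory 25, value 119.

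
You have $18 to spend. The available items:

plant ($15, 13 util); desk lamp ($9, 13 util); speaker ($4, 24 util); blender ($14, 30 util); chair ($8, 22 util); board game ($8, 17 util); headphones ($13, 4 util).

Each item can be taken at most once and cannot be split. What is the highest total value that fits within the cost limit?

Check high-value combinations within $18:
- speaker+blender: cost 4+14=18, value 24+30=54
- speaker+chair: cost 4+8=12, value 24+22=46
- speaker+board game: cost 4+8=12, value 24+17=41
Best: 54 util.

54 util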